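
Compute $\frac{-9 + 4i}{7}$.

Divisor is real, so divide each part by 7:
= -9/7 + (4/7)i


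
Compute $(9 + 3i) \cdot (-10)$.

(a1*a2 - b1*b2) + (a1*b2 + b1*a2)i
= (-90 - 0) + (0 + (-30))i
= -90 - 30i


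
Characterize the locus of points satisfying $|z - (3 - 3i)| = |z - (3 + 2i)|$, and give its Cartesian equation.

|z - z1| = |z - z2| means z is equidistant from z1 and z2,
i.e. the perpendicular bisector of the segment from (3, -3) to (3, 2) (midpoint (3, -1/2)).
With z = x + yi, square both sides:
(x - 3)^2 + (y - (-3))^2 = (x - 3)^2 + (y - 2)^2
The x^2 and y^2 terms cancel: 0x + 10y = 13 - 18 = -5
Simplify: y = -1/2
Locus: Perpendicular bisector of the segment from (3, -3) to (3, 2): the line y = -1/2


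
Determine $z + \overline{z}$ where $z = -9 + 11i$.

z + conjugate(z) = (a + bi) + (a - bi) = 2a
= 2 * (-9) = -18


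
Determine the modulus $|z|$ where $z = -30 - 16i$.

|z| = sqrt(a^2 + b^2) = sqrt((-30)^2 + (-16)^2) = sqrt(1156) = 34


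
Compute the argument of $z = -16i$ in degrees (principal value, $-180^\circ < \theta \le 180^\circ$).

a = 0 and b < 0, so z lies on the negative imaginary axis: θ = -90°


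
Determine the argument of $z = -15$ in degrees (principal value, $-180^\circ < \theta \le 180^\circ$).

b = 0 and a < 0, so z lies on the negative real axis: θ = 180°


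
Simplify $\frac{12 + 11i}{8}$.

Divisor is real, so divide each part by 8:
= 3/2 + (11/8)i


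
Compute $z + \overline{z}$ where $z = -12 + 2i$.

z + conjugate(z) = (a + bi) + (a - bi) = 2a
= 2 * (-12) = -24


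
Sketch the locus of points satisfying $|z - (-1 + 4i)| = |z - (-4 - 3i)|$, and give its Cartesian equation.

|z - z1| = |z - z2| means z is equidistant from z1 and z2,
i.e. the perpendicular bisector of the segment from (-1, 4) to (-4, -3) (midpoint (-5/2, 1/2)).
With z = x + yi, square both sides:
(x - (-1))^2 + (y - 4)^2 = (x - (-4))^2 + (y - (-3))^2
The x^2 and y^2 terms cancel: -6x + (-14)y = 25 - 17 = 8
Simplify: 3x + 7y = -4
Locus: Perpendicular bisector of the segment from (-1, 4) to (-4, -3): the line 3x + 7y = -4


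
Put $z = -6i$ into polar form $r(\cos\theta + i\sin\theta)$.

r = |z| = sqrt(a^2 + b^2) = sqrt((0)^2 + (-6)^2) = sqrt(0 + 36) = sqrt(36) = 6
a = 0 and b < 0, so z lies on the negative imaginary axis: θ = 270°
z = 6(cos 270° + i sin 270°)


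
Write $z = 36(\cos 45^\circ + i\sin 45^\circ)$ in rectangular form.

a = r cos θ = 36 * sqrt(2)/2 = 18*sqrt(2)
b = r sin θ = 36 * sqrt(2)/2 = 18*sqrt(2)
z = 18*sqrt(2) + 18*sqrt(2)i


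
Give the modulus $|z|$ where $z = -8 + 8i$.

|z| = sqrt(a^2 + b^2) = sqrt((-8)^2 + 8^2) = sqrt(128) = sqrt(128)


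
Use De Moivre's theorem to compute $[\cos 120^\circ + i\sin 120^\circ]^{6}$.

By De Moivre: z^n = r^n(cos(nθ) + i sin(nθ))
= 1^6(cos(6*120°) + i sin(6*120°))
= 1(cos 0° + i sin 0°)
= 1


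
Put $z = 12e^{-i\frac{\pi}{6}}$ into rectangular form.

a = r cos θ = 12 * sqrt(3)/2 = 6*sqrt(3)
b = r sin θ = 12 * -1/2 = -6
z = 6*sqrt(3) - 6i


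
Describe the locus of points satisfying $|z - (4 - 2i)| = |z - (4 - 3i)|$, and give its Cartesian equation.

|z - z1| = |z - z2| means z is equidistant from z1 and z2,
i.e. the perpendicular bisector of the segment from (4, -2) to (4, -3) (midpoint (4, -5/2)).
With z = x + yi, square both sides:
(x - 4)^2 + (y - (-2))^2 = (x - 4)^2 + (y - (-3))^2
The x^2 and y^2 terms cancel: 0x + (-2)y = 25 - 20 = 5
Simplify: y = -5/2
Locus: Perpendicular bisector of the segment from (4, -2) to (4, -3): the line y = -5/2


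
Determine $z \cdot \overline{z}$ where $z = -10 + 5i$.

z * conjugate(z) = |z|^2 = a^2 + b^2
= (-10)^2 + 5^2 = 125


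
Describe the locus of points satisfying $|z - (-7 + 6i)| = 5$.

|z - z0| = r describes a circle centered at z0 with radius r
Here z0 = -7 + 6i and r = 5
Locus: Circle centered at (-7, 6) with radius 5


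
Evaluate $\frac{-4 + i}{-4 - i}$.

Multiply numerator and denominator by conjugate (-4 + i):
= (-4 + i)(-4 + i) / ((-4)^2 + (-1)^2)
= (15 - 8i) / 17
= 15/17 - (8/17)i


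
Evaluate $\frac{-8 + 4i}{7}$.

Divisor is real, so divide each part by 7:
= -8/7 + (4/7)i


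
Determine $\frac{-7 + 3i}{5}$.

Divisor is real, so divide each part by 5:
= -7/5 + (3/5)i


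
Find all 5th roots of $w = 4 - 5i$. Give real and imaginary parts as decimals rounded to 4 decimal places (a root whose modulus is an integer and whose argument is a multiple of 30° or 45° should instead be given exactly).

|w| = sqrt(41) ≈ 6.403124, arg(w) ≈ 308.659808°
Root modulus = sqrt(41)^(1/5) ≈ 1.449701
Root arguments: θ_k = (arg(w) + 360°k)/5 for k = 0, 1, ..., 4
Compute each root as (root modulus)(cos θ_k + i sin θ_k) using full-precision intermediates, then round to 4 decimal places.
Roots: 0.6866 + 1.2768i, -1.0022 + 1.0475i, -1.3059 - 0.6294i, 0.1950 - 1.4365i, 1.4265 - 0.2584i


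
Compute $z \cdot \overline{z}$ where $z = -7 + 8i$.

z * conjugate(z) = |z|^2 = a^2 + b^2
= (-7)^2 + 8^2 = 113


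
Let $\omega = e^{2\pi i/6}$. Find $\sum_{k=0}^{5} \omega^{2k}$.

Let ζ = ω^2 = e^(2πi·2/6). Since 6 ∤ 2, ζ ≠ 1.
Sum = Σ_{k=0}^{5} ζ^k = (ζ^6 - 1)/(ζ - 1) = (ω^{2·6} - 1)/(ζ - 1) = (1 - 1)/(ζ - 1) = 0


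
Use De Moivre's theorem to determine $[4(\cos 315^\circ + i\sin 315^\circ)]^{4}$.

By De Moivre: z^n = r^n(cos(nθ) + i sin(nθ))
= 4^4(cos(4*315°) + i sin(4*315°))
= 256(cos 180° + i sin 180°)
= -256


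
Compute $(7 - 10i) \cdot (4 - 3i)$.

(a1*a2 - b1*b2) + (a1*b2 + b1*a2)i
= (28 - 30) + (-21 + (-40))i
= -2 - 61i


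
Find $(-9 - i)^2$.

(a + bi)^2 = a^2 - b^2 + 2abi
= (-9)^2 - (-1)^2 + 2*(-9)*(-1)i
= 80 + 18i


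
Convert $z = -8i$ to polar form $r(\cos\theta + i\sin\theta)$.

r = |z| = sqrt(a^2 + b^2) = sqrt((0)^2 + (-8)^2) = sqrt(0 + 64) = sqrt(64) = 8
a = 0 and b < 0, so z lies on the negative imaginary axis: θ = 270°
z = 8(cos 270° + i sin 270°)


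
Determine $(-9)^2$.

(a + bi)^2 = a^2 - b^2 + 2abi
= (-9)^2 - 0^2 + 2*(-9)*0i
= 81


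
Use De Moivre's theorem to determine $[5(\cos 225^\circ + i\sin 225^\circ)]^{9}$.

By De Moivre: z^n = r^n(cos(nθ) + i sin(nθ))
= 5^9(cos(9*225°) + i sin(9*225°))
= 1953125(cos 225° + i sin 225°)
= -1953125*sqrt(2)/2 - (1953125*sqrt(2)/2)i


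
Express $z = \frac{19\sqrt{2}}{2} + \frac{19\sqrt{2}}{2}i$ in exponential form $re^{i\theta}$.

r = |z| = sqrt((19*sqrt(2)/2)^2 + (19*sqrt(2)/2)^2) = sqrt(361/2 + 361/2) = sqrt(361) = 19
θ = arctan(b/a) = arctan(13.435/13.435) (quadrant-adjusted) = 45° = π/4
z = 19e^(i*π/4)


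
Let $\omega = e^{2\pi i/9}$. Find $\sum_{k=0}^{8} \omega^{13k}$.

Let ζ = ω^13 = e^(2πi·13/9). Since 9 ∤ 13, ζ ≠ 1.
Sum = Σ_{k=0}^{8} ζ^k = (ζ^9 - 1)/(ζ - 1) = (ω^{13·9} - 1)/(ζ - 1) = (1 - 1)/(ζ - 1) = 0


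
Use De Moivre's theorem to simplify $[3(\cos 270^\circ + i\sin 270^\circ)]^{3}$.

By De Moivre: z^n = r^n(cos(nθ) + i sin(nθ))
= 3^3(cos(3*270°) + i sin(3*270°))
= 27(cos 90° + i sin 90°)
= 27i


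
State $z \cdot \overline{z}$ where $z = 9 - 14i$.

z * conjugate(z) = |z|^2 = a^2 + b^2
= 9^2 + (-14)^2 = 277


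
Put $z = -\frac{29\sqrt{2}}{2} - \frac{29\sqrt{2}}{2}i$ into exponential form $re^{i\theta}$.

r = |z| = sqrt((-29*sqrt(2)/2)^2 + (-29*sqrt(2)/2)^2) = sqrt(841/2 + 841/2) = sqrt(841) = 29
θ = arctan(b/a) = arctan(-20.5061/-20.5061) (quadrant-adjusted) = -135° = -3π/4
z = 29e^(-i*3π/4)


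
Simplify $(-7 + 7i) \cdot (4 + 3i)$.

(a1*a2 - b1*b2) + (a1*b2 + b1*a2)i
= (-28 - 21) + (-21 + 28)i
= -49 + 7i


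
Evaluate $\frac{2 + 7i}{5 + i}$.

Multiply numerator and denominator by conjugate (5 - i):
= (2 + 7i)(5 - i) / (5^2 + 1^2)
= (17 + 33i) / 26
= 17/26 + (33/26)i


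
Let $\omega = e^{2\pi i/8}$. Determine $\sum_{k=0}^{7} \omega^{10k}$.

Let ζ = ω^10 = e^(2πi·10/8). Since 8 ∤ 10, ζ ≠ 1.
Sum = Σ_{k=0}^{7} ζ^k = (ζ^8 - 1)/(ζ - 1) = (ω^{10·8} - 1)/(ζ - 1) = (1 - 1)/(ζ - 1) = 0


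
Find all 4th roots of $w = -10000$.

|w| = 10000, arg(w) = 180°
Root modulus = 10000^(1/4) = 10
Root arguments: θ_k = (180° + 360°k)/4 for k = 0, 1, ..., 3
Roots: 5*sqrt(2) + 5*sqrt(2)i, -5*sqrt(2) + 5*sqrt(2)i, -5*sqrt(2) - 5*sqrt(2)i, 5*sqrt(2) - 5*sqrt(2)i


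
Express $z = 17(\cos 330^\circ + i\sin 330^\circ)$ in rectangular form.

a = r cos θ = 17 * sqrt(3)/2 = 17*sqrt(3)/2
b = r sin θ = 17 * -1/2 = -17/2
z = 17*sqrt(3)/2 - (17/2)i


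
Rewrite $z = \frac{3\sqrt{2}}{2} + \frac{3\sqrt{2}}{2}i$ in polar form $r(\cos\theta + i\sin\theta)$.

r = |z| = sqrt(a^2 + b^2) = sqrt((3*sqrt(2)/2)^2 + (3*sqrt(2)/2)^2) = sqrt(9/2 + 9/2) = sqrt(9) = 3
θ = arctan(b/a) = arctan(2.1213/2.1213) (quadrant-adjusted) = 45°
z = 3(cos 45° + i sin 45°)


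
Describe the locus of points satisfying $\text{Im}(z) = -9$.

Im(z) = y where z = x + yi; the equation y = -9 is satisfied by all points with that y-coordinate
Locus: Horizontal line y = -9


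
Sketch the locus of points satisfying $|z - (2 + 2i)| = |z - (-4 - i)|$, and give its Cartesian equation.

|z - z1| = |z - z2| means z is equidistant from z1 and z2,
i.e. the perpendicular bisector of the segment from (2, 2) to (-4, -1) (midpoint (-1, 1/2)).
With z = x + yi, square both sides:
(x - 2)^2 + (y - 2)^2 = (x - (-4))^2 + (y - (-1))^2
The x^2 and y^2 terms cancel: -12x + (-6)y = 17 - 8 = 9
Simplify: 4x + 2y = -3
Locus: Perpendicular bisector of the segment from (2, 2) to (-4, -1): the line 4x + 2y = -3


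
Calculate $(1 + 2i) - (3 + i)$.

(1 - 3) + (2 - 1)i = -2 + i


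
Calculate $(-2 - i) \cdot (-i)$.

(a1*a2 - b1*b2) + (a1*b2 + b1*a2)i
= (0 - 1) + (2 + 0)i
= -1 + 2i


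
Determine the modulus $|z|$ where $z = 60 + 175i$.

|z| = sqrt(a^2 + b^2) = sqrt(60^2 + 175^2) = sqrt(34225) = 185


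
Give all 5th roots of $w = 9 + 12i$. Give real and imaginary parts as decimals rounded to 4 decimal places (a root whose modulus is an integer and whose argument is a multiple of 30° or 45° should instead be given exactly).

|w| = 15, arg(w) ≈ 53.130102°
Root modulus = 15^(1/5) ≈ 1.718772
Root arguments: θ_k = (arg(w) + 360°k)/5 for k = 0, 1, ..., 4
Compute each root as (root modulus)(cos θ_k + i sin θ_k) using full-precision intermediates, then round to 4 decimal places.
Roots: 1.6893 + 0.3169i, 0.2206 + 1.7046i, -1.5530 + 0.7365i, -1.1804 - 1.2494i, 0.8234 - 1.5087i


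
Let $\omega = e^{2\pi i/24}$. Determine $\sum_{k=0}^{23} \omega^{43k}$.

Let ζ = ω^43 = e^(2πi·43/24). Since 24 ∤ 43, ζ ≠ 1.
Sum = Σ_{k=0}^{23} ζ^k = (ζ^24 - 1)/(ζ - 1) = (ω^{43·24} - 1)/(ζ - 1) = (1 - 1)/(ζ - 1) = 0


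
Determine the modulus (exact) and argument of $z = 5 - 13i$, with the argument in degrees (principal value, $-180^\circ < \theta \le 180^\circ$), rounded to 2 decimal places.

|z| = sqrt(5^2 + (-13)^2) = sqrt(194)
arg(z) = arctan(b/a) = arctan(-13/5) (quadrant-adjusted) = -68.96°


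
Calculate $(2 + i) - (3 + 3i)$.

(2 - 3) + (1 - 3)i = -1 - 2i


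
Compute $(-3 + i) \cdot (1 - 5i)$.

(a1*a2 - b1*b2) + (a1*b2 + b1*a2)i
= (-3 - (-5)) + (15 + 1)i
= 2 + 16i


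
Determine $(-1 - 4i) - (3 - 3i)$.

(-1 - 3) + (-4 - (-3))i = -4 - i


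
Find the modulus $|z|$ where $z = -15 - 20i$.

|z| = sqrt(a^2 + b^2) = sqrt((-15)^2 + (-20)^2) = sqrt(625) = 25


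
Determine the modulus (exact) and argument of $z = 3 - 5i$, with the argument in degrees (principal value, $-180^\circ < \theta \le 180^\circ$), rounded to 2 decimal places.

|z| = sqrt(3^2 + (-5)^2) = sqrt(34)
arg(z) = arctan(b/a) = arctan(-5/3) (quadrant-adjusted) = -59.04°


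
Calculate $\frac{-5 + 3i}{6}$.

Divisor is real, so divide each part by 6:
= -5/6 + (1/2)i


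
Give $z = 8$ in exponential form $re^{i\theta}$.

r = |z| = sqrt((8)^2 + (0)^2) = sqrt(64 + 0) = sqrt(64) = 8
b = 0 and a > 0, so z lies on the positive real axis: θ = 0
z = 8e^(i*0) = 8


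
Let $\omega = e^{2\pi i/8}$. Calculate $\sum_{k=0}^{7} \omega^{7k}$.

Let ζ = ω^7 = e^(2πi·7/8). Since 8 ∤ 7, ζ ≠ 1.
Sum = Σ_{k=0}^{7} ζ^k = (ζ^8 - 1)/(ζ - 1) = (ω^{7·8} - 1)/(ζ - 1) = (1 - 1)/(ζ - 1) = 0


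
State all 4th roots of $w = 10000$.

|w| = 10000, arg(w) = 0°
Root modulus = 10000^(1/4) = 10
Root arguments: θ_k = (0° + 360°k)/4 for k = 0, 1, ..., 3
Roots: 10, 10i, -10, -10i


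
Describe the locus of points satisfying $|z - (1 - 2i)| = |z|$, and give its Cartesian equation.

|z - z1| = |z - z2| means z is equidistant from z1 and z2,
i.e. the perpendicular bisector of the segment from (1, -2) to (0, 0) (midpoint (1/2, -1)).
With z = x + yi, square both sides:
(x - 1)^2 + (y - (-2))^2 = (x - 0)^2 + (y - 0)^2
The x^2 and y^2 terms cancel: -2x + 4y = 0 - 5 = -5
Simplify: 2x - 4y = 5
Locus: Perpendicular bisector of the segment from (1, -2) to (0, 0): the line 2x - 4y = 5


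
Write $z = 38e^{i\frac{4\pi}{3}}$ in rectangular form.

a = r cos θ = 38 * -1/2 = -19
b = r sin θ = 38 * -sqrt(3)/2 = -19*sqrt(3)
z = -19 - 19*sqrt(3)i


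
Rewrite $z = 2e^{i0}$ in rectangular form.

a = r cos θ = 2 * 1 = 2
b = r sin θ = 2 * 0 = 0
z = 2


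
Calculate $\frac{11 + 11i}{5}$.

Divisor is real, so divide each part by 5:
= 11/5 + (11/5)i


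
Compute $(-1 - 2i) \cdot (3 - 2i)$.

(a1*a2 - b1*b2) + (a1*b2 + b1*a2)i
= (-3 - 4) + (2 + (-6))i
= -7 - 4i


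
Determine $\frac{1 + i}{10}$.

Divisor is real, so divide each part by 10:
= 1/10 + (1/10)i


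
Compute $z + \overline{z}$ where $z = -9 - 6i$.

z + conjugate(z) = (a + bi) + (a - bi) = 2a
= 2 * (-9) = -18


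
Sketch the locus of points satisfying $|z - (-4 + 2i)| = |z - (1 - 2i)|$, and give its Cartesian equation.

|z - z1| = |z - z2| means z is equidistant from z1 and z2,
i.e. the perpendicular bisector of the segment from (-4, 2) to (1, -2) (midpoint (-3/2, 0)).
With z = x + yi, square both sides:
(x - (-4))^2 + (y - 2)^2 = (x - 1)^2 + (y - (-2))^2
The x^2 and y^2 terms cancel: 10x + (-8)y = 5 - 20 = -15
Simplify: 10x - 8y = -15
Locus: Perpendicular bisector of the segment from (-4, 2) to (1, -2): the line 10x - 8y = -15


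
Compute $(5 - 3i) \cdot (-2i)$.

(a1*a2 - b1*b2) + (a1*b2 + b1*a2)i
= (0 - 6) + (-10 + 0)i
= -6 - 10i


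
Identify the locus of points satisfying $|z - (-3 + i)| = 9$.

|z - z0| = r describes a circle centered at z0 with radius r
Here z0 = -3 + i and r = 9
Locus: Circle centered at (-3, 1) with radius 9


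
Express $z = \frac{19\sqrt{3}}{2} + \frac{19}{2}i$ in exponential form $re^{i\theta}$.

r = |z| = sqrt((19*sqrt(3)/2)^2 + (19/2)^2) = sqrt(1083/4 + 361/4) = sqrt(361) = 19
θ = arctan(b/a) = arctan(9.5/16.4545) (quadrant-adjusted) = 30° = π/6
z = 19e^(i*π/6)


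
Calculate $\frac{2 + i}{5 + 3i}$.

Multiply numerator and denominator by conjugate (5 - 3i):
= (2 + i)(5 - 3i) / (5^2 + 3^2)
= (13 - i) / 34
= 13/34 - (1/34)i


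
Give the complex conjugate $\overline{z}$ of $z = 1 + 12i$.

If z = a + bi, then conjugate(z) = a - bi
conjugate(1 + 12i) = 1 - 12i


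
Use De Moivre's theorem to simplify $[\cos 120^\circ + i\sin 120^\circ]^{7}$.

By De Moivre: z^n = r^n(cos(nθ) + i sin(nθ))
= 1^7(cos(7*120°) + i sin(7*120°))
= 1(cos 120° + i sin 120°)
= -1/2 + (sqrt(3)/2)i


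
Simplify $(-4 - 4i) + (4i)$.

(-4 + 0) + (-4 + 4)i = -4


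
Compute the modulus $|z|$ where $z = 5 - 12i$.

|z| = sqrt(a^2 + b^2) = sqrt(5^2 + (-12)^2) = sqrt(169) = 13


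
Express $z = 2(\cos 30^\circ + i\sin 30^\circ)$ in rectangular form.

a = r cos θ = 2 * sqrt(3)/2 = sqrt(3)
b = r sin θ = 2 * 1/2 = 1
z = sqrt(3) + i


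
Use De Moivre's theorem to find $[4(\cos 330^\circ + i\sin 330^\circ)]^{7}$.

By De Moivre: z^n = r^n(cos(nθ) + i sin(nθ))
= 4^7(cos(7*330°) + i sin(7*330°))
= 16384(cos 150° + i sin 150°)
= -8192*sqrt(3) + 8192i


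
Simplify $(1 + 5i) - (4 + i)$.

(1 - 4) + (5 - 1)i = -3 + 4i


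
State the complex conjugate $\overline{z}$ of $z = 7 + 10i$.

If z = a + bi, then conjugate(z) = a - bi
conjugate(7 + 10i) = 7 - 10i


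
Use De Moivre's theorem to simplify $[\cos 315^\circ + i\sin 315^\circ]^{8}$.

By De Moivre: z^n = r^n(cos(nθ) + i sin(nθ))
= 1^8(cos(8*315°) + i sin(8*315°))
= 1(cos 0° + i sin 0°)
= 1


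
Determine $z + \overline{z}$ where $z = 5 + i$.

z + conjugate(z) = (a + bi) + (a - bi) = 2a
= 2 * 5 = 10


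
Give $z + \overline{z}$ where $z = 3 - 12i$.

z + conjugate(z) = (a + bi) + (a - bi) = 2a
= 2 * 3 = 6


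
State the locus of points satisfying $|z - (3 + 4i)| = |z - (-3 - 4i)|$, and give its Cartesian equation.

|z - z1| = |z - z2| means z is equidistant from z1 and z2,
i.e. the perpendicular bisector of the segment from (3, 4) to (-3, -4) (midpoint (0, 0)).
With z = x + yi, square both sides:
(x - 3)^2 + (y - 4)^2 = (x - (-3))^2 + (y - (-4))^2
The x^2 and y^2 terms cancel: -12x + (-16)y = 25 - 25 = 0
Simplify: 3x + 4y = 0
Locus: Perpendicular bisector of the segment from (3, 4) to (-3, -4): the line 3x + 4y = 0


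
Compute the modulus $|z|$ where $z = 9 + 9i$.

|z| = sqrt(a^2 + b^2) = sqrt(9^2 + 9^2) = sqrt(162) = sqrt(162)


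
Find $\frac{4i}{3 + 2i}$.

Multiply numerator and denominator by conjugate (3 - 2i):
= (4i)(3 - 2i) / (3^2 + 2^2)
= (8 + 12i) / 13
= 8/13 + (12/13)i


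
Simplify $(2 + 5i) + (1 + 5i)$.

(2 + 1) + (5 + 5)i = 3 + 10i


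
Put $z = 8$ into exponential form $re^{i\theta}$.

r = |z| = sqrt((8)^2 + (0)^2) = sqrt(64 + 0) = sqrt(64) = 8
b = 0 and a > 0, so z lies on the positive real axis: θ = 0
z = 8e^(i*0) = 8


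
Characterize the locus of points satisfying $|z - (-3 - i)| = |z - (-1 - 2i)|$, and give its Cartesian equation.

|z - z1| = |z - z2| means z is equidistant from z1 and z2,
i.e. the perpendicular bisector of the segment from (-3, -1) to (-1, -2) (midpoint (-2, -3/2)).
With z = x + yi, square both sides:
(x - (-3))^2 + (y - (-1))^2 = (x - (-1))^2 + (y - (-2))^2
The x^2 and y^2 terms cancel: 4x + (-2)y = 5 - 10 = -5
Simplify: 4x - 2y = -5
Locus: Perpendicular bisector of the segment from (-3, -1) to (-1, -2): the line 4x - 2y = -5


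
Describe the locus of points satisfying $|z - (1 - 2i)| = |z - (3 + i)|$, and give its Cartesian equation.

|z - z1| = |z - z2| means z is equidistant from z1 and z2,
i.e. the perpendicular bisector of the segment from (1, -2) to (3, 1) (midpoint (2, -1/2)).
With z = x + yi, square both sides:
(x - 1)^2 + (y - (-2))^2 = (x - 3)^2 + (y - 1)^2
The x^2 and y^2 terms cancel: 4x + 6y = 10 - 5 = 5
Simplify: 4x + 6y = 5
Locus: Perpendicular bisector of the segment from (1, -2) to (3, 1): the line 4x + 6y = 5


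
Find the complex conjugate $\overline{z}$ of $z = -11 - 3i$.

If z = a + bi, then conjugate(z) = a - bi
conjugate(-11 - 3i) = -11 + 3i


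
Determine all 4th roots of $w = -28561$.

|w| = 28561, arg(w) = 180°
Root modulus = 28561^(1/4) = 13
Root arguments: θ_k = (180° + 360°k)/4 for k = 0, 1, ..., 3
Roots: 13*sqrt(2)/2 + (13*sqrt(2)/2)i, -13*sqrt(2)/2 + (13*sqrt(2)/2)i, -13*sqrt(2)/2 - (13*sqrt(2)/2)i, 13*sqrt(2)/2 - (13*sqrt(2)/2)i


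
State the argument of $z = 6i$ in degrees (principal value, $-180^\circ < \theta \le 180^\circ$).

a = 0 and b > 0, so z lies on the positive imaginary axis: θ = 90°


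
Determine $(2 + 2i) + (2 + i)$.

(2 + 2) + (2 + 1)i = 4 + 3i


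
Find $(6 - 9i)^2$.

(a + bi)^2 = a^2 - b^2 + 2abi
= 6^2 - (-9)^2 + 2*6*(-9)i
= -45 - 108i


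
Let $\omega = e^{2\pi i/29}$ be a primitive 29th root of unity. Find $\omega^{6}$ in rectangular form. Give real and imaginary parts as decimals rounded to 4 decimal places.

ω^6 = e^(2πi·6/29) = e^(i·12π/29)
= cos(12π/29) + i sin(12π/29)
= 0.2675 + 0.9635i


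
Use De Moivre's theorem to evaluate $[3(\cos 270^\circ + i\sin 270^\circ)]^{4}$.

By De Moivre: z^n = r^n(cos(nθ) + i sin(nθ))
= 3^4(cos(4*270°) + i sin(4*270°))
= 81(cos 0° + i sin 0°)
= 81


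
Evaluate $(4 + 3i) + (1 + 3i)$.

(4 + 1) + (3 + 3)i = 5 + 6i


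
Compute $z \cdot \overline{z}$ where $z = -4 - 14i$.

z * conjugate(z) = |z|^2 = a^2 + b^2
= (-4)^2 + (-14)^2 = 212


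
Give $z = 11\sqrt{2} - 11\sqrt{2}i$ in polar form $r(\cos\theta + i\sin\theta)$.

r = |z| = sqrt(a^2 + b^2) = sqrt((11*sqrt(2))^2 + (-11*sqrt(2))^2) = sqrt(242 + 242) = sqrt(484) = 22
θ = arctan(b/a) = arctan(-15.5563/15.5563) (quadrant-adjusted) = 315°
z = 22(cos 315° + i sin 315°)


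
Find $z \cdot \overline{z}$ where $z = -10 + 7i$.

z * conjugate(z) = |z|^2 = a^2 + b^2
= (-10)^2 + 7^2 = 149


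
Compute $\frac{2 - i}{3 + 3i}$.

Multiply numerator and denominator by conjugate (3 - 3i):
= (2 - i)(3 - 3i) / (3^2 + 3^2)
= (3 - 9i) / 18
Divide through by 3: (1 - 3i) / 6
= 1/6 - (1/2)i


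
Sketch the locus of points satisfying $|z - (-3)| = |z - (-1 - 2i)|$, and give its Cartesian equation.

|z - z1| = |z - z2| means z is equidistant from z1 and z2,
i.e. the perpendicular bisector of the segment from (-3, 0) to (-1, -2) (midpoint (-2, -1)).
With z = x + yi, square both sides:
(x - (-3))^2 + (y - 0)^2 = (x - (-1))^2 + (y - (-2))^2
The x^2 and y^2 terms cancel: 4x + (-4)y = 5 - 9 = -4
Simplify: x - y = -1
Locus: Perpendicular bisector of the segment from (-3, 0) to (-1, -2): the line x - y = -1


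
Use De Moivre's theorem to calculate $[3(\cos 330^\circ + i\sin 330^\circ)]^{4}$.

By De Moivre: z^n = r^n(cos(nθ) + i sin(nθ))
= 3^4(cos(4*330°) + i sin(4*330°))
= 81(cos 240° + i sin 240°)
= -81/2 - (81*sqrt(3)/2)i


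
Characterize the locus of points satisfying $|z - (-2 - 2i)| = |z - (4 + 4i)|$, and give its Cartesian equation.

|z - z1| = |z - z2| means z is equidistant from z1 and z2,
i.e. the perpendicular bisector of the segment from (-2, -2) to (4, 4) (midpoint (1, 1)).
With z = x + yi, square both sides:
(x - (-2))^2 + (y - (-2))^2 = (x - 4)^2 + (y - 4)^2
The x^2 and y^2 terms cancel: 12x + 12y = 32 - 8 = 24
Simplify: x + y = 2
Locus: Perpendicular bisector of the segment from (-2, -2) to (4, 4): the line x + y = 2


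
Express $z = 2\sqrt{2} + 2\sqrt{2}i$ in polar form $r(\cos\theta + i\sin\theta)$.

r = |z| = sqrt(a^2 + b^2) = sqrt((2*sqrt(2))^2 + (2*sqrt(2))^2) = sqrt(8 + 8) = sqrt(16) = 4
θ = arctan(b/a) = arctan(2.8284/2.8284) (quadrant-adjusted) = 45°
z = 4(cos 45° + i sin 45°)


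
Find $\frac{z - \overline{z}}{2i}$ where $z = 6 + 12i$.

z - conjugate(z) = 2bi
(z - conjugate(z))/(2i) = 2bi/(2i) = b = 12


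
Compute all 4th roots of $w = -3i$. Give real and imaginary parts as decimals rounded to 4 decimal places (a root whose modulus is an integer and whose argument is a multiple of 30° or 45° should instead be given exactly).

|w| = 3, arg(w) = 270°
Root modulus = 3^(1/4) ≈ 1.316074
Root arguments: θ_k = (270° + 360°k)/4 for k = 0, 1, ..., 3
Compute each root as (root modulus)(cos θ_k + i sin θ_k) using full-precision intermediates, then round to 4 decimal places.
Roots: 0.5036 + 1.2159i, -1.2159 + 0.5036i, -0.5036 - 1.2159i, 1.2159 - 0.5036i


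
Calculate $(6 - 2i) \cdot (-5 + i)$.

(a1*a2 - b1*b2) + (a1*b2 + b1*a2)i
= (-30 - (-2)) + (6 + 10)i
= -28 + 16i


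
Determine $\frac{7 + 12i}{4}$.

Divisor is real, so divide each part by 4:
= 7/4 + 3i


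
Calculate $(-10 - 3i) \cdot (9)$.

(a1*a2 - b1*b2) + (a1*b2 + b1*a2)i
= (-90 - 0) + (0 + (-27))i
= -90 - 27i


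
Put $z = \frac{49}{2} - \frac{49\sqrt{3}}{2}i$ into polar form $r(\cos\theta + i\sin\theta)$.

r = |z| = sqrt(a^2 + b^2) = sqrt((49/2)^2 + (-49*sqrt(3)/2)^2) = sqrt(2401/4 + 7203/4) = sqrt(2401) = 49
θ = arctan(b/a) = arctan(-42.4352/24.5) (quadrant-adjusted) = 300°
z = 49(cos 300° + i sin 300°)


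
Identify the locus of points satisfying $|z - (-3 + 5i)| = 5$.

|z - z0| = r describes a circle centered at z0 with radius r
Here z0 = -3 + 5i and r = 5
Locus: Circle centered at (-3, 5) with radius 5


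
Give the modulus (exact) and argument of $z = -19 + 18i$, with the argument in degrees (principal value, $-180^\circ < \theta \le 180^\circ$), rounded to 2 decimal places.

|z| = sqrt((-19)^2 + 18^2) = sqrt(685)
arg(z) = arctan(b/a) = arctan(18/-19) (quadrant-adjusted) = 136.55°


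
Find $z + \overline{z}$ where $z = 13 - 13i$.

z + conjugate(z) = (a + bi) + (a - bi) = 2a
= 2 * 13 = 26


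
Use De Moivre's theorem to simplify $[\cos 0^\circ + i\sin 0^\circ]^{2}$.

By De Moivre: z^n = r^n(cos(nθ) + i sin(nθ))
= 1^2(cos(2*0°) + i sin(2*0°))
= 1(cos 0° + i sin 0°)
= 1


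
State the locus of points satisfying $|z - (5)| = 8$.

|z - z0| = r describes a circle centered at z0 with radius r
Here z0 = 5 and r = 8
Locus: Circle centered at (5, 0) with radius 8


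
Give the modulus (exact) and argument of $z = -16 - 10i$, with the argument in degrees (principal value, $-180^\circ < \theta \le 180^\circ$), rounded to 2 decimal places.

|z| = sqrt((-16)^2 + (-10)^2) = sqrt(356)
arg(z) = arctan(b/a) = arctan(-10/-16) (quadrant-adjusted) = -147.99°


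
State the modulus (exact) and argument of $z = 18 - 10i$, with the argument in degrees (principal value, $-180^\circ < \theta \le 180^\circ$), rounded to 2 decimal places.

|z| = sqrt(18^2 + (-10)^2) = sqrt(424)
arg(z) = arctan(b/a) = arctan(-10/18) (quadrant-adjusted) = -29.05°


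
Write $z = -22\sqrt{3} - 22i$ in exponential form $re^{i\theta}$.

r = |z| = sqrt((-22*sqrt(3))^2 + (-22)^2) = sqrt(1452 + 484) = sqrt(1936) = 44
θ = arctan(b/a) = arctan(-22/-38.1051) (quadrant-adjusted) = 210° = 7π/6
z = 44e^(i*7π/6)


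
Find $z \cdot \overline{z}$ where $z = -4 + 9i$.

z * conjugate(z) = |z|^2 = a^2 + b^2
= (-4)^2 + 9^2 = 97


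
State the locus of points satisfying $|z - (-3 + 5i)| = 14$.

|z - z0| = r describes a circle centered at z0 with radius r
Here z0 = -3 + 5i and r = 14
Locus: Circle centered at (-3, 5) with radius 14


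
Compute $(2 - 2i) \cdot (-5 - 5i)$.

(a1*a2 - b1*b2) + (a1*b2 + b1*a2)i
= (-10 - 10) + (-10 + 10)i
= -20


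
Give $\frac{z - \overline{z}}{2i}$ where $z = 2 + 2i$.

z - conjugate(z) = 2bi
(z - conjugate(z))/(2i) = 2bi/(2i) = b = 2


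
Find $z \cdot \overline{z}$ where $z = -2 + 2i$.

z * conjugate(z) = |z|^2 = a^2 + b^2
= (-2)^2 + 2^2 = 8


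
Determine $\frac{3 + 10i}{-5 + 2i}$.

Multiply numerator and denominator by conjugate (-5 - 2i):
= (3 + 10i)(-5 - 2i) / ((-5)^2 + 2^2)
= (5 - 56i) / 29
= 5/29 - (56/29)i


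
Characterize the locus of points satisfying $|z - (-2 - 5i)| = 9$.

|z - z0| = r describes a circle centered at z0 with radius r
Here z0 = -2 - 5i and r = 9
Locus: Circle centered at (-2, -5) with radius 9


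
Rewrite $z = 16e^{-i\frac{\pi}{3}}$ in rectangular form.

a = r cos θ = 16 * 1/2 = 8
b = r sin θ = 16 * -sqrt(3)/2 = -8*sqrt(3)
z = 8 - 8*sqrt(3)i


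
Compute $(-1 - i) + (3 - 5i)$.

(-1 + 3) + (-1 + (-5))i = 2 - 6i


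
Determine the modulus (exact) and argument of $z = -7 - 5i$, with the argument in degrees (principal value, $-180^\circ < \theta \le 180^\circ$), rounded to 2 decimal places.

|z| = sqrt((-7)^2 + (-5)^2) = sqrt(74)
arg(z) = arctan(b/a) = arctan(-5/-7) (quadrant-adjusted) = -144.46°


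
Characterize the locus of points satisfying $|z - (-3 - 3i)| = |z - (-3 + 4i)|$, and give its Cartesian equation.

|z - z1| = |z - z2| means z is equidistant from z1 and z2,
i.e. the perpendicular bisector of the segment from (-3, -3) to (-3, 4) (midpoint (-3, 1/2)).
With z = x + yi, square both sides:
(x - (-3))^2 + (y - (-3))^2 = (x - (-3))^2 + (y - 4)^2
The x^2 and y^2 terms cancel: 0x + 14y = 25 - 18 = 7
Simplify: y = 1/2
Locus: Perpendicular bisector of the segment from (-3, -3) to (-3, 4): the line y = 1/2


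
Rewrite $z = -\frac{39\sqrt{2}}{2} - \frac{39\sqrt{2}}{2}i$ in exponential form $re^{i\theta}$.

r = |z| = sqrt((-39*sqrt(2)/2)^2 + (-39*sqrt(2)/2)^2) = sqrt(1521/2 + 1521/2) = sqrt(1521) = 39
θ = arctan(b/a) = arctan(-27.5772/-27.5772) (quadrant-adjusted) = 225° = 5π/4
z = 39e^(i*5π/4)


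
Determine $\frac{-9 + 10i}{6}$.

Divisor is real, so divide each part by 6:
= -3/2 + (5/3)i


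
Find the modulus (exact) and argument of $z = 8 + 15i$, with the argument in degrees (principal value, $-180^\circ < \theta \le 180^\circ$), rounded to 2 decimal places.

|z| = sqrt(8^2 + 15^2) = 17
arg(z) = arctan(b/a) = arctan(15/8) (quadrant-adjusted) = 61.93°


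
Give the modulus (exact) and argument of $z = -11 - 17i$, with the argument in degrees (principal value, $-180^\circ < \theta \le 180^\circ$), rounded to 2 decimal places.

|z| = sqrt((-11)^2 + (-17)^2) = sqrt(410)
arg(z) = arctan(b/a) = arctan(-17/-11) (quadrant-adjusted) = -122.91°


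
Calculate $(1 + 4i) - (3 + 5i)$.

(1 - 3) + (4 - 5)i = -2 - i


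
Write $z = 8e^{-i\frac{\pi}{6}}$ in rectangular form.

a = r cos θ = 8 * sqrt(3)/2 = 4*sqrt(3)
b = r sin θ = 8 * -1/2 = -4
z = 4*sqrt(3) - 4i


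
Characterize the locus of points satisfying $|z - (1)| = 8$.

|z - z0| = r describes a circle centered at z0 with radius r
Here z0 = 1 and r = 8
Locus: Circle centered at (1, 0) with radius 8


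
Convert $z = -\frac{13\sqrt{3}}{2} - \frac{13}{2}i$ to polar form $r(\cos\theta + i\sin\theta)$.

r = |z| = sqrt(a^2 + b^2) = sqrt((-13*sqrt(3)/2)^2 + (-13/2)^2) = sqrt(507/4 + 169/4) = sqrt(169) = 13
θ = arctan(b/a) = arctan(-6.5/-11.2583) (quadrant-adjusted) = 210°
z = 13(cos 210° + i sin 210°)


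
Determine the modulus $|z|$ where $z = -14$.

|z| = sqrt(a^2 + b^2) = sqrt((-14)^2 + 0^2) = sqrt(196) = 14


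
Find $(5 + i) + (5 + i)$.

(5 + 5) + (1 + 1)i = 10 + 2i


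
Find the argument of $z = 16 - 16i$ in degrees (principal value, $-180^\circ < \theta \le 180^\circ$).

θ = arctan(b/a) = arctan(-16/16) (quadrant-adjusted) = -45°


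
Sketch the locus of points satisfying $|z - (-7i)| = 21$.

|z - z0| = r describes a circle centered at z0 with radius r
Here z0 = -7i and r = 21
Locus: Circle centered at (0, -7) with radius 21


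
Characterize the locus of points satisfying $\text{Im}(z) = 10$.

Im(z) = y where z = x + yi; the equation y = 10 is satisfied by all points with that y-coordinate
Locus: Horizontal line y = 10


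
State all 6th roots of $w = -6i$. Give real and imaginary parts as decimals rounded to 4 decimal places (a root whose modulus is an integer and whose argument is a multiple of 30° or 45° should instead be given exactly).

|w| = 6, arg(w) = 270°
Root modulus = 6^(1/6) ≈ 1.348006
Root arguments: θ_k = (270° + 360°k)/6 for k = 0, 1, ..., 5
Compute each root as (root modulus)(cos θ_k + i sin θ_k) using full-precision intermediates, then round to 4 decimal places.
Roots: 0.9532 + 0.9532i, -0.3489 + 1.3021i, -1.3021 + 0.3489i, -0.9532 - 0.9532i, 0.3489 - 1.3021i, 1.3021 - 0.3489i


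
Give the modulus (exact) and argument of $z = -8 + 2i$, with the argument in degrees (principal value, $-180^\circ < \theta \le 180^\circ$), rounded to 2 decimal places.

|z| = sqrt((-8)^2 + 2^2) = sqrt(68)
arg(z) = arctan(b/a) = arctan(2/-8) (quadrant-adjusted) = 165.96°


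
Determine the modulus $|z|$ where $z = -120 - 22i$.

|z| = sqrt(a^2 + b^2) = sqrt((-120)^2 + (-22)^2) = sqrt(14884) = 122


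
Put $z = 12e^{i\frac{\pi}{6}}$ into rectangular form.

a = r cos θ = 12 * sqrt(3)/2 = 6*sqrt(3)
b = r sin θ = 12 * 1/2 = 6
z = 6*sqrt(3) + 6i


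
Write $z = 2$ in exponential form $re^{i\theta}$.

r = |z| = sqrt((2)^2 + (0)^2) = sqrt(4 + 0) = sqrt(4) = 2
b = 0 and a > 0, so z lies on the positive real axis: θ = 0
z = 2e^(i*0) = 2


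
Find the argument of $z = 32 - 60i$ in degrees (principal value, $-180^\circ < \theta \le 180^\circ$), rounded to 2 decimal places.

θ = arctan(b/a) = arctan(-60/32) (quadrant-adjusted) = -61.93°


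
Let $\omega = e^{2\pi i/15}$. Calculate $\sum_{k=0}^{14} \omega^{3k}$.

Let ζ = ω^3 = e^(2πi·3/15). Since 15 ∤ 3, ζ ≠ 1.
Sum = Σ_{k=0}^{14} ζ^k = (ζ^15 - 1)/(ζ - 1) = (ω^{3·15} - 1)/(ζ - 1) = (1 - 1)/(ζ - 1) = 0


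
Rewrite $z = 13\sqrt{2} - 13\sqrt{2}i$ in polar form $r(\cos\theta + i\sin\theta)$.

r = |z| = sqrt(a^2 + b^2) = sqrt((13*sqrt(2))^2 + (-13*sqrt(2))^2) = sqrt(338 + 338) = sqrt(676) = 26
θ = arctan(b/a) = arctan(-18.3848/18.3848) (quadrant-adjusted) = 315°
z = 26(cos 315° + i sin 315°)


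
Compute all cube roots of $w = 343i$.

|w| = 343, arg(w) = 90°
Root modulus = 343^(1/3) = 7
Root arguments: θ_k = (90° + 360°k)/3 for k = 0, 1, ..., 2
Roots: 7*sqrt(3)/2 + (7/2)i, -7*sqrt(3)/2 + (7/2)i, -7i


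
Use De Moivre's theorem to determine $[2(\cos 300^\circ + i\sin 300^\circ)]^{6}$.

By De Moivre: z^n = r^n(cos(nθ) + i sin(nθ))
= 2^6(cos(6*300°) + i sin(6*300°))
= 64(cos 0° + i sin 0°)
= 64


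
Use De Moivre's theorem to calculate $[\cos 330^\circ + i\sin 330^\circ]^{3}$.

By De Moivre: z^n = r^n(cos(nθ) + i sin(nθ))
= 1^3(cos(3*330°) + i sin(3*330°))
= 1(cos 270° + i sin 270°)
= -i


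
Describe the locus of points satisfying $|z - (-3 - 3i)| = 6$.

|z - z0| = r describes a circle centered at z0 with radius r
Here z0 = -3 - 3i and r = 6
Locus: Circle centered at (-3, -3) with radius 6


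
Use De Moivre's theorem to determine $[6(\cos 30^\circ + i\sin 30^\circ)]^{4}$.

By De Moivre: z^n = r^n(cos(nθ) + i sin(nθ))
= 6^4(cos(4*30°) + i sin(4*30°))
= 1296(cos 120° + i sin 120°)
= -648 + 648*sqrt(3)i


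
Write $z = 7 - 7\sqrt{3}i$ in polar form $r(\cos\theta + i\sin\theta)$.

r = |z| = sqrt(a^2 + b^2) = sqrt((7)^2 + (-7*sqrt(3))^2) = sqrt(49 + 147) = sqrt(196) = 14
θ = arctan(b/a) = arctan(-12.1244/7) (quadrant-adjusted) = 300°
z = 14(cos 300° + i sin 300°)


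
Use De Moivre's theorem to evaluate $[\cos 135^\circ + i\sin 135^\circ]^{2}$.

By De Moivre: z^n = r^n(cos(nθ) + i sin(nθ))
= 1^2(cos(2*135°) + i sin(2*135°))
= 1(cos 270° + i sin 270°)
= -i


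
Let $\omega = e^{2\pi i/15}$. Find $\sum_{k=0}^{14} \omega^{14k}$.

Let ζ = ω^14 = e^(2πi·14/15). Since 15 ∤ 14, ζ ≠ 1.
Sum = Σ_{k=0}^{14} ζ^k = (ζ^15 - 1)/(ζ - 1) = (ω^{14·15} - 1)/(ζ - 1) = (1 - 1)/(ζ - 1) = 0


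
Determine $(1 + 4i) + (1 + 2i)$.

(1 + 1) + (4 + 2)i = 2 + 6i


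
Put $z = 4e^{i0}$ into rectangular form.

a = r cos θ = 4 * 1 = 4
b = r sin θ = 4 * 0 = 0
z = 4


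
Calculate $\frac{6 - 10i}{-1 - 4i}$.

Multiply numerator and denominator by conjugate (-1 + 4i):
= (6 - 10i)(-1 + 4i) / ((-1)^2 + (-4)^2)
= (34 + 34i) / 17
= 2 + 2i


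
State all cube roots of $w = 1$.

|w| = 1, arg(w) = 0°
Root modulus = 1^(1/3) = 1
Root arguments: θ_k = (0° + 360°k)/3 for k = 0, 1, ..., 2
Roots: 1, -1/2 + (sqrt(3)/2)i, -1/2 - (sqrt(3)/2)i


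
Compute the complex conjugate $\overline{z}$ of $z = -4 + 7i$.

If z = a + bi, then conjugate(z) = a - bi
conjugate(-4 + 7i) = -4 - 7i


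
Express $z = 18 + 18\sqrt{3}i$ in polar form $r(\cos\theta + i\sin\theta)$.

r = |z| = sqrt(a^2 + b^2) = sqrt((18)^2 + (18*sqrt(3))^2) = sqrt(324 + 972) = sqrt(1296) = 36
θ = arctan(b/a) = arctan(31.1769/18) (quadrant-adjusted) = 60°
z = 36(cos 60° + i sin 60°)


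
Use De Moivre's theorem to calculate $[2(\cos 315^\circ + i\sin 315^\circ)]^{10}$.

By De Moivre: z^n = r^n(cos(nθ) + i sin(nθ))
= 2^10(cos(10*315°) + i sin(10*315°))
= 1024(cos 270° + i sin 270°)
= -1024i


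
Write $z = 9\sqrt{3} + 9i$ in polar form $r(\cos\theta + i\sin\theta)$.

r = |z| = sqrt(a^2 + b^2) = sqrt((9*sqrt(3))^2 + (9)^2) = sqrt(243 + 81) = sqrt(324) = 18
θ = arctan(b/a) = arctan(9/15.5885) (quadrant-adjusted) = 30°
z = 18(cos 30° + i sin 30°)


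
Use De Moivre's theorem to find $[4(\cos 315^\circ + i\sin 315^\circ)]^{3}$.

By De Moivre: z^n = r^n(cos(nθ) + i sin(nθ))
= 4^3(cos(3*315°) + i sin(3*315°))
= 64(cos 225° + i sin 225°)
= -32*sqrt(2) - 32*sqrt(2)i


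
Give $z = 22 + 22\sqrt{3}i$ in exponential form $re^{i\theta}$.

r = |z| = sqrt((22)^2 + (22*sqrt(3))^2) = sqrt(484 + 1452) = sqrt(1936) = 44
θ = arctan(b/a) = arctan(38.1051/22) (quadrant-adjusted) = 60° = π/3
z = 44e^(i*π/3)


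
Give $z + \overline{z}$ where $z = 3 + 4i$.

z + conjugate(z) = (a + bi) + (a - bi) = 2a
= 2 * 3 = 6


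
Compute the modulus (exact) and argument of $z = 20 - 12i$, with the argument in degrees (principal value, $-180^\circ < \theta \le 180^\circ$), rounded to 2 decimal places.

|z| = sqrt(20^2 + (-12)^2) = sqrt(544)
arg(z) = arctan(b/a) = arctan(-12/20) (quadrant-adjusted) = -30.96°


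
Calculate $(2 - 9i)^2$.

(a + bi)^2 = a^2 - b^2 + 2abi
= 2^2 - (-9)^2 + 2*2*(-9)i
= -77 - 36i


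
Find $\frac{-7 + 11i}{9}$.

Divisor is real, so divide each part by 9:
= -7/9 + (11/9)i


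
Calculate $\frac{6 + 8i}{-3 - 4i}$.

Multiply numerator and denominator by conjugate (-3 + 4i):
= (6 + 8i)(-3 + 4i) / ((-3)^2 + (-4)^2)
= (-50) / 25
= -2


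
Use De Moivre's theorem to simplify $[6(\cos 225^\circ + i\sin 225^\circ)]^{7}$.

By De Moivre: z^n = r^n(cos(nθ) + i sin(nθ))
= 6^7(cos(7*225°) + i sin(7*225°))
= 279936(cos 135° + i sin 135°)
= -139968*sqrt(2) + 139968*sqrt(2)i


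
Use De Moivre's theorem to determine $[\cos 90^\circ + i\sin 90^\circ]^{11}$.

By De Moivre: z^n = r^n(cos(nθ) + i sin(nθ))
= 1^11(cos(11*90°) + i sin(11*90°))
= 1(cos 270° + i sin 270°)
= -i


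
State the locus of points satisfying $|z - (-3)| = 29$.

|z - z0| = r describes a circle centered at z0 with radius r
Here z0 = -3 and r = 29
Locus: Circle centered at (-3, 0) with radius 29


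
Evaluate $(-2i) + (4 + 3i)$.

(0 + 4) + (-2 + 3)i = 4 + i


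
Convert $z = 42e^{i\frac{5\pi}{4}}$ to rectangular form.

a = r cos θ = 42 * -sqrt(2)/2 = -21*sqrt(2)
b = r sin θ = 42 * -sqrt(2)/2 = -21*sqrt(2)
z = -21*sqrt(2) - 21*sqrt(2)i


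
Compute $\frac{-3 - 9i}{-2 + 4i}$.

Multiply numerator and denominator by conjugate (-2 - 4i):
= (-3 - 9i)(-2 - 4i) / ((-2)^2 + 4^2)
= (-30 + 30i) / 20
Divide through by 10: (-3 + 3i) / 2
= -3/2 + (3/2)i


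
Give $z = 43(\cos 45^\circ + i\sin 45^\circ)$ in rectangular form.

a = r cos θ = 43 * sqrt(2)/2 = 43*sqrt(2)/2
b = r sin θ = 43 * sqrt(2)/2 = 43*sqrt(2)/2
z = 43*sqrt(2)/2 + (43*sqrt(2)/2)i


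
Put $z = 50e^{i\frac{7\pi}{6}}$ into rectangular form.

a = r cos θ = 50 * -sqrt(3)/2 = -25*sqrt(3)
b = r sin θ = 50 * -1/2 = -25
z = -25*sqrt(3) - 25i


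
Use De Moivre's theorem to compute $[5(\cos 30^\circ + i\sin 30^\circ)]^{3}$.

By De Moivre: z^n = r^n(cos(nθ) + i sin(nθ))
= 5^3(cos(3*30°) + i sin(3*30°))
= 125(cos 90° + i sin 90°)
= 125i


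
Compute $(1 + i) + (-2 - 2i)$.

(1 + (-2)) + (1 + (-2))i = -1 - i


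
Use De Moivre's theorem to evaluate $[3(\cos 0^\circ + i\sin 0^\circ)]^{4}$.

By De Moivre: z^n = r^n(cos(nθ) + i sin(nθ))
= 3^4(cos(4*0°) + i sin(4*0°))
= 81(cos 0° + i sin 0°)
= 81


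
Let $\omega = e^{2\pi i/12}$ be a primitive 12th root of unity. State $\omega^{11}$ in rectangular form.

ω^11 = e^(2πi·11/12) = e^(i·11π/6)
= cos(11π/6) + i sin(11π/6)
= sqrt(3)/2 - (1/2)i


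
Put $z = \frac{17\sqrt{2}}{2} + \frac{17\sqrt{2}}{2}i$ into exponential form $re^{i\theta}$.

r = |z| = sqrt((17*sqrt(2)/2)^2 + (17*sqrt(2)/2)^2) = sqrt(289/2 + 289/2) = sqrt(289) = 17
θ = arctan(b/a) = arctan(12.0208/12.0208) (quadrant-adjusted) = 45° = π/4
z = 17e^(i*π/4)


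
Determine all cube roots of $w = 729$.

|w| = 729, arg(w) = 0°
Root modulus = 729^(1/3) = 9
Root arguments: θ_k = (0° + 360°k)/3 for k = 0, 1, ..., 2
Roots: 9, -9/2 + (9*sqrt(3)/2)i, -9/2 - (9*sqrt(3)/2)i


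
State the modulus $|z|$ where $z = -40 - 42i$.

|z| = sqrt(a^2 + b^2) = sqrt((-40)^2 + (-42)^2) = sqrt(3364) = 58
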